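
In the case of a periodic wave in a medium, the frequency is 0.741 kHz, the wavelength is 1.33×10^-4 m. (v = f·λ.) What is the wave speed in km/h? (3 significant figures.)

Directly: v = fλ.
f = 0.741 kHz = 741.0 Hz; λ = 1.33×10^-4 m.
v = 0.09855 m/s
0.09855 m/s × (1 km/h / 0.2778 m/s) = 0.3548 km/h

0.355 km/h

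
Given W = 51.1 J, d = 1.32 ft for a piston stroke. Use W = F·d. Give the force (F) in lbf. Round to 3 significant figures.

Solving W = F·d for F: F = W/d.
W = 51.1 J; d = 1.32 ft = 0.4023 m.
F = 127.0 N
127.0 N × (1 lbf / 4.448 N) = 28.55 lbf

28.6 lbf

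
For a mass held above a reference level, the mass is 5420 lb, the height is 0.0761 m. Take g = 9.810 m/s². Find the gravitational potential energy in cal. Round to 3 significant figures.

Directly: PE = mgh.
m = 5420 lb = 2458 kg; h = 0.0761 m; g = 9.810 m/s².
PE = 1835 J  (the unit combination reduces to kg·m²/s² = J)
1835 J × (1 cal / 4.184 J) = 438.7 cal

439 cal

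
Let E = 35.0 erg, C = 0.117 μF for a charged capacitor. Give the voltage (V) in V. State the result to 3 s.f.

Solving E = ½C·V² for V: V = √(2E/C).
E = 35.0 erg = 3.500×10^-6 J; C = 0.117 μF = 1.170×10^-7 F.
V = 7.735 V

7.73 V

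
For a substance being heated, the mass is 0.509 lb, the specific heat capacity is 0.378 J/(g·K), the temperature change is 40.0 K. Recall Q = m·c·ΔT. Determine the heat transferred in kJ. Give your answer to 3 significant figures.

Directly: Q = mcΔT.
m = 0.509 lb = 0.2309 kg; c = 0.378 J/(g·K) = 378.0 J/(kg·K); ΔT = 40.0 K.
Q = 3491 J
3491 J × (1 kJ / 1000 J) = 3.491 kJ

3.49 kJ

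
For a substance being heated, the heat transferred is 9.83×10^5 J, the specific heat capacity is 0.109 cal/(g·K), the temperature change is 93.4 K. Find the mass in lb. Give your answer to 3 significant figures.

Solving Q = m·c·ΔT for m: m = Q/(c·ΔT).
Q = 9.83×10^5 J; c = 0.109 cal/(g·K) = 456.1 J/(kg·K); ΔT = 93.4 K.
m = 23.08 kg
23.08 kg × (1 lb / 0.4536 kg) = 50.88 lb

50.9 lb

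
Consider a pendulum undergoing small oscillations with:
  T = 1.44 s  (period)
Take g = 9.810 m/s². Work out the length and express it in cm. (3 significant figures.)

51.5 cm

Rearranging T = 2π√(L/g) for L: L = g·(T/2π)².
T = 1.44 s; g = 9.810 m/s².
L = 0.5153 m
0.5153 m × (1 cm / 0.01000 m) = 51.53 cm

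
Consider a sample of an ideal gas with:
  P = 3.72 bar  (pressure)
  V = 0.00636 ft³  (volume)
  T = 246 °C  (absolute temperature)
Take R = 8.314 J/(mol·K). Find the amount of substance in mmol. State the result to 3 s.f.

15.5 mmol

Solving PV = nRT for n: n = PV/(RT).
P = 3.72 bar = 3.720×10^5 Pa; V = 0.00636 ft³ = 1.801×10^-4 m³; T = 246 °C = 519.1 K; R = 8.314 J/(mol·K).
n = 0.01552 mol
0.01552 mol × (1 mmol / 0.001000 mol) = 15.52 mmol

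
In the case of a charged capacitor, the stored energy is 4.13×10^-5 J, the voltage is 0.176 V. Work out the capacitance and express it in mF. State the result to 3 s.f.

Solving E = ½C·V² for C: C = 2E/V².
E = 4.13×10^-5 J; V = 0.176 V.
C = 0.002667 F
0.002667 F × (1 mF / 0.001000 F) = 2.667 mF

2.67 mF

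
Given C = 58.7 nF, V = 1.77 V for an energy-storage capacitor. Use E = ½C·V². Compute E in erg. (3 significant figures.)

0.920 erg

Directly: E = ½CV².
C = 58.7 nF = 5.870×10^-8 F; V = 1.77 V.
E = 9.195×10^-8 J  (the unit combination reduces to kg·m²/s² = J)
9.195×10^-8 J × (1 erg / 1.000×10^-7 J) = 0.9195 erg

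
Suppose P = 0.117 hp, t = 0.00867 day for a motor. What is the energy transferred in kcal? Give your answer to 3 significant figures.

Rearranging: W = P·t.
P = 0.117 hp = 87.25 W; t = 0.00867 day = 749.1 s.
W = 65356 J
65356 J × (1 kcal / 4184 J) = 15.62 kcal

15.6 kcal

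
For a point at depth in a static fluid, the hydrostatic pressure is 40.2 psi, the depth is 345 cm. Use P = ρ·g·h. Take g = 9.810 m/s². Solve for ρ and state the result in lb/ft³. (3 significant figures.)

511 lb/ft³

Rearranging: ρ = P/(g·h).
P = 40.2 psi = 2.772×10^5 Pa; h = 345 cm = 3.450 m; g = 9.810 m/s².
ρ = 8189 kg/m³
8189 kg/m³ × (1 lb/ft³ / 16.02 kg/m³) = 511.3 lb/ft³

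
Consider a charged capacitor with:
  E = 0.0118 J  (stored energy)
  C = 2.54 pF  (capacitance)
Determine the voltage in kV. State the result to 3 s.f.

96.4 kV

Solving E = ½C·V² for V: V = √(2E/C).
E = 0.0118 J; C = 2.54 pF = 2.540×10^-12 F.
V = 96392 V
96392 V × (1 kV / 1000 V) = 96.39 kV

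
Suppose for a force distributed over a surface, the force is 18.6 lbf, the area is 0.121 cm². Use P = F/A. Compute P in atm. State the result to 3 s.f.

Directly: P = F/A.
F = 18.6 lbf = 82.74 N; A = 0.121 cm² = 1.210×10^-5 m².
P = 6.838×10^6 Pa  (the unit combination reduces to kg/(m·s²) = Pa)
6.838×10^6 Pa × (1 atm / 1.013×10^5 Pa) = 67.48 atm

67.5 atm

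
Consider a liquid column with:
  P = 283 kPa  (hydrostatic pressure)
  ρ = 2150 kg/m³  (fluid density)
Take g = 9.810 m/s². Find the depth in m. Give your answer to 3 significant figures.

Rearranging P = ρ·g·h for h: h = P/(ρ·g).
P = 283 kPa = 2.830×10^5 Pa; ρ = 2150 kg/m³; g = 9.810 m/s².
h = 13.42 m

13.4 m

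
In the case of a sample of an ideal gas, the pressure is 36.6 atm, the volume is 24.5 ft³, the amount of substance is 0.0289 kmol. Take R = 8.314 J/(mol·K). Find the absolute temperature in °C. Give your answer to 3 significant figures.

Rearranging PV = nRT for T: T = PV/(nR).
P = 36.6 atm = 3.708×10^6 Pa; V = 24.5 ft³ = 0.6938 m³; n = 0.0289 kmol = 28.90 mol; R = 8.314 J/(mol·K).
T = 10708 K
10708 K − 273.15 = 10435 °C

10400 °C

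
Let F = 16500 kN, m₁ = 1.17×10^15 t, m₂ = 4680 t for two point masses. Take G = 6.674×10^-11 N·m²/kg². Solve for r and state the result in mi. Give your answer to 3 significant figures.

2.92 mi

Rearranging: r = √(G·m₁m₂/F).
F = 16500 kN = 1.650×10^7 N; m₁ = 1.17×10^15 t = 1.170×10^18 kg; m₂ = 4680 t = 4.680×10^6 kg; G = 6.674×10^-11 N·m²/kg².
r = 4706 m
4706 m × (1 mi / 1609 m) = 2.924 mi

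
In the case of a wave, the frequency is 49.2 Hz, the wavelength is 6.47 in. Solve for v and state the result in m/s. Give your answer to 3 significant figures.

8.09 m/s

Directly: v = fλ.
f = 49.2 Hz; λ = 6.47 in = 0.1643 m.
v = 8.085 m/s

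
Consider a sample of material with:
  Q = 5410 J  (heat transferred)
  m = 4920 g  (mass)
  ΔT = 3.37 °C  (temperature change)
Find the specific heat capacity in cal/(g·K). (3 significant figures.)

Rearranging Q = m·c·ΔT for c: c = Q/(m·ΔT).
Q = 5410 J; m = 4920 g = 4.920 kg; ΔT = 3.37 °C = 3.370 K.
c = 326.3 J/(kg·K)
326.3 J/(kg·K) × (1 cal/(g·K) / 4184 J/(kg·K)) = 0.07798 cal/(g·K)

0.0780 cal/(g·K)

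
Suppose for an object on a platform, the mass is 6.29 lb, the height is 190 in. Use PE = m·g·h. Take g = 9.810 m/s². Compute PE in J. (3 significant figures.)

135 J

Directly: PE = mgh.
m = 6.29 lb = 2.853 kg; h = 190 in = 4.826 m; g = 9.810 m/s².
PE = 135.1 J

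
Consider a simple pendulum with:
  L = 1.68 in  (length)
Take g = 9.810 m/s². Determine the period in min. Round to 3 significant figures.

0.00691 min

Directly: T = 2π√(L/g).
L = 1.68 in = 0.04267 m; g = 9.810 m/s².
T = 0.4144 s
0.4144 s × (1 min / 60.00 s) = 0.006907 min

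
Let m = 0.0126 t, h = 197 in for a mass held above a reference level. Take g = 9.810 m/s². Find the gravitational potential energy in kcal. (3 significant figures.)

0.148 kcal

Directly: PE = mgh.
m = 0.0126 t = 12.60 kg; h = 197 in = 5.004 m; g = 9.810 m/s².
PE = 618.5 J
618.5 J × (1 kcal / 4184 J) = 0.1478 kcal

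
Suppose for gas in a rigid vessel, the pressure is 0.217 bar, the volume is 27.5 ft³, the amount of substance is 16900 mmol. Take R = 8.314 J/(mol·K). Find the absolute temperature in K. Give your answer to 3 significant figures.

From the ideal-gas law: T = PV/(nR).
P = 0.217 bar = 21700 Pa; V = 27.5 ft³ = 0.7787 m³; n = 16900 mmol = 16.90 mol; R = 8.314 J/(mol·K).
T = 120.3 K

120 K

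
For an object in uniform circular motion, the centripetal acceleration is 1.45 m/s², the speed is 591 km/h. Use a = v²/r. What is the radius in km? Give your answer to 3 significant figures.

18.6 km

Solving a = v²/r for r: r = v²/a.
a = 1.45 m/s²; v = 591 km/h = 164.2 m/s.
r = 18587 m
18587 m × (1 km / 1000 m) = 18.59 km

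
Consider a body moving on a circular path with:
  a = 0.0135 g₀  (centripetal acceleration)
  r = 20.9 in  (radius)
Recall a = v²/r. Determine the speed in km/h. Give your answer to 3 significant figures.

0.954 km/h

Rearranging: v = √(a·r).
a = 0.0135 g₀ = 0.1324 m/s²; r = 20.9 in = 0.5309 m.
v = 0.2651 m/s
0.2651 m/s × (1 km/h / 0.2778 m/s) = 0.9544 km/h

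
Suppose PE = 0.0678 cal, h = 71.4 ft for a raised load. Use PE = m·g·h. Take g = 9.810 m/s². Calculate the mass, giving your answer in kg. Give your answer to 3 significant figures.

0.00133 kg

Rearranging: m = PE/(g·h).
PE = 0.0678 cal = 0.2837 J; h = 71.4 ft = 21.76 m; g = 9.810 m/s².
m = 0.001329 kg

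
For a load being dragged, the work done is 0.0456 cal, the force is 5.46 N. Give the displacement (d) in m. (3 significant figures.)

Solving W = F·d for d: d = W/F.
W = 0.0456 cal = 0.1908 J; F = 5.46 N.
d = 0.03494 m

0.0349 m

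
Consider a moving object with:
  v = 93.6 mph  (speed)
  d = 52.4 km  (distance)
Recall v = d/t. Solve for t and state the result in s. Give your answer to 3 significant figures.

1250 s

Rearranging: t = d/v.
v = 93.6 mph = 41.84 m/s; d = 52.4 km = 52400 m.
t = 1252 s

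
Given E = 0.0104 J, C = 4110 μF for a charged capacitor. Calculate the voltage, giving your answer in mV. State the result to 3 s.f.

Rearranging E = ½C·V² for V: V = √(2E/C).
E = 0.0104 J; C = 4110 μF = 0.004110 F.
V = 2.250 V
2.250 V × (1 mV / 0.001000 V) = 2250 mV

2250 mV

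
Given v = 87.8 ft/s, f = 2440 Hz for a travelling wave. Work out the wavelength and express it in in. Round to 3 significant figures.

0.432 in

Rearranging v = f·λ for λ: λ = v/f.
v = 87.8 ft/s = 26.76 m/s; f = 2440 Hz.
λ = 0.01097 m
0.01097 m × (1 in / 0.02540 m) = 0.4318 in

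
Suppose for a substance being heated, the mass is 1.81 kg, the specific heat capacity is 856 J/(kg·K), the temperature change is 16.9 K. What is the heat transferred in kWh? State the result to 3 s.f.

0.00727 kWh

Q is given directly by: Q = mcΔT.
m = 1.81 kg; c = 856 J/(kg·K); ΔT = 16.9 K.
Q = 26184 J  (the unit combination reduces to kg·m²/s² = J)
26184 J × (1 kWh / 3.600×10^6 J) = 0.007273 kWh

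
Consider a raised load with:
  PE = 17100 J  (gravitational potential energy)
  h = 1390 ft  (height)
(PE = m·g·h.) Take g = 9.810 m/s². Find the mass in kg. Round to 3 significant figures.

Solving PE = m·g·h for m: m = PE/(g·h).
PE = 17100 J; h = 1390 ft = 423.7 m; g = 9.810 m/s².
m = 4.114 kg

4.11 kg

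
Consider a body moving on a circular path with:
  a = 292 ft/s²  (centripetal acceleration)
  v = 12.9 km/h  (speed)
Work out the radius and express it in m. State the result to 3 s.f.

Solving a = v²/r for r: r = v²/a.
a = 292 ft/s² = 89.00 m/s²; v = 12.9 km/h = 3.583 m/s.
r = 0.1443 m

0.144 m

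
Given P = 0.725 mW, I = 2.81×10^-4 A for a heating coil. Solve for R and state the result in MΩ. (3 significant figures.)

Rearranging P = I²R for R: R = P/I².
P = 0.725 mW = 7.250×10^-4 W; I = 2.81×10^-4 A.
R = 9182 Ω
9182 Ω × (1 MΩ / 1.000×10^6 Ω) = 0.009182 MΩ

0.00918 MΩ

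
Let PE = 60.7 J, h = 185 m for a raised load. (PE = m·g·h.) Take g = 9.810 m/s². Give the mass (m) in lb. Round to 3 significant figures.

0.0737 lb

Solving PE = m·g·h for m: m = PE/(g·h).
PE = 60.7 J; h = 185 m; g = 9.810 m/s².
m = 0.03345 kg
0.03345 kg × (1 lb / 0.4536 kg) = 0.07374 lb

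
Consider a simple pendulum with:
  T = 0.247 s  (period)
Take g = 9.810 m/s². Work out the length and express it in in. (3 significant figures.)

Solving T = 2π√(L/g) for L: L = g·(T/2π)².
T = 0.247 s; g = 9.810 m/s².
L = 0.01516 m
0.01516 m × (1 in / 0.02540 m) = 0.5969 in

0.597 in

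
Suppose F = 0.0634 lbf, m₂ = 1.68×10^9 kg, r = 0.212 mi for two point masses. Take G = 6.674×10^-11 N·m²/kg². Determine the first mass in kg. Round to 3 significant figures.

2.93×10^5 kg

Rearranging F = G·m₁·m₂/r² for m₁: m₁ = F·r²/(G·m₂).
F = 0.0634 lbf = 0.2820 N; m₂ = 1.68×10^9 kg; r = 0.212 mi = 341.2 m; G = 6.674×10^-11 N·m²/kg².
m₁ = 2.928×10^5 kg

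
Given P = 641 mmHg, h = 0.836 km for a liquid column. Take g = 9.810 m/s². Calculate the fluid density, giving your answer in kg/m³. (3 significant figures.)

Rearranging: ρ = P/(g·h).
P = 641 mmHg = 85459 Pa; h = 0.836 km = 836.0 m; g = 9.810 m/s².
ρ = 10.42 kg/m³

10.4 kg/m³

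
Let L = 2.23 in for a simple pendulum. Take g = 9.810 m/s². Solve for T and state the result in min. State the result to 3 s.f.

T is given directly by: T = 2π√(L/g).
L = 2.23 in = 0.05664 m; g = 9.810 m/s².
T = 0.4774 s
0.4774 s × (1 min / 60.00 s) = 0.007957 min

0.00796 min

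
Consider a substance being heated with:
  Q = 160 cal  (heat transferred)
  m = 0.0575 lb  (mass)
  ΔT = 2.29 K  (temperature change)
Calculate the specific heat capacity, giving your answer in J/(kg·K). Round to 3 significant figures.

Rearranging: c = Q/(m·ΔT).
Q = 160 cal = 669.4 J; m = 0.0575 lb = 0.02608 kg; ΔT = 2.29 K.
c = 11208 J/(kg·K)

11200 J/(kg·K)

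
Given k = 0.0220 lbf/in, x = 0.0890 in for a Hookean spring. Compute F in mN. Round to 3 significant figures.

From Hooke's law: F = kx.
k = 0.0220 lbf/in = 3.853 N/m; x = 0.0890 in = 0.002261 m.
F = 0.008710 N  (the unit combination reduces to kg·m/s² = N)
0.008710 N × (1 mN / 0.001000 N) = 8.710 mN

8.71 mN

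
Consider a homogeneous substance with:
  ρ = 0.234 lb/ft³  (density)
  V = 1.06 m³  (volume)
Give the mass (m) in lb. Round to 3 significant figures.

8.76 lb

Solving ρ = m/V for m: m = ρV.
ρ = 0.234 lb/ft³ = 3.748 kg/m³; V = 1.06 m³.
m = 3.973 kg
3.973 kg × (1 lb / 0.4536 kg) = 8.759 lb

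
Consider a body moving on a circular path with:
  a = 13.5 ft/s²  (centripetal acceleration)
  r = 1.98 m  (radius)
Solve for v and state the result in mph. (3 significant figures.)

Solving a = v²/r for v: v = √(a·r).
a = 13.5 ft/s² = 4.115 m/s²; r = 1.98 m.
v = 2.854 m/s
2.854 m/s × (1 mph / 0.4470 m/s) = 6.385 mph

6.38 mph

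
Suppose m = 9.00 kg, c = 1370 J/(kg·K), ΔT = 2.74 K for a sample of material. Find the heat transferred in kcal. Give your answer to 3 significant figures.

8.07 kcal

Q is given directly by: Q = mcΔT.
m = 9.00 kg; c = 1370 J/(kg·K); ΔT = 2.74 K.
Q = 33784 J
33784 J × (1 kcal / 4184 J) = 8.075 kcal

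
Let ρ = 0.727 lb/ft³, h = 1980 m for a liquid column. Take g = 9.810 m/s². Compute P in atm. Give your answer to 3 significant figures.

P is given directly by: P = ρgh.
ρ = 0.727 lb/ft³ = 11.65 kg/m³; h = 1980 m; g = 9.810 m/s².
P = 2.262×10^5 Pa
2.262×10^5 Pa × (1 atm / 1.013×10^5 Pa) = 2.232 atm

2.23 atm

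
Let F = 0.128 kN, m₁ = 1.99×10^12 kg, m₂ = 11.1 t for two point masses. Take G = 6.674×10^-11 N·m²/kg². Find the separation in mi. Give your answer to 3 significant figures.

0.0667 mi

From Newton's law of gravitation: r = √(G·m₁m₂/F).
F = 0.128 kN = 128.0 N; m₁ = 1.99×10^12 kg; m₂ = 11.1 t = 11100 kg; G = 6.674×10^-11 N·m²/kg².
r = 107.3 m
107.3 m × (1 mi / 1609 m) = 0.06668 mi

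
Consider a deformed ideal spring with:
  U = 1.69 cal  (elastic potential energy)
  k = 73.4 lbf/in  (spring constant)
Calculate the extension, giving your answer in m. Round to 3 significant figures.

Rearranging: x = √(2U/k).
U = 1.69 cal = 7.071 J; k = 73.4 lbf/in = 12854 N/m.
x = 0.03317 m

0.0332 m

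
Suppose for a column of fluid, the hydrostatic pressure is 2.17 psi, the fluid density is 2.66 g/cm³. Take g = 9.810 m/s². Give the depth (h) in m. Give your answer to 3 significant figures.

Rearranging: h = P/(ρ·g).
P = 2.17 psi = 14962 Pa; ρ = 2.66 g/cm³ = 2660 kg/m³; g = 9.810 m/s².
h = 0.5734 m

0.573 m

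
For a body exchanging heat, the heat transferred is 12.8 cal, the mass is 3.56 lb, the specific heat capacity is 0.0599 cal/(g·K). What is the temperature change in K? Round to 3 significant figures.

0.132 K

Rearranging: ΔT = Q/(m·c).
Q = 12.8 cal = 53.56 J; m = 3.56 lb = 1.615 kg; c = 0.0599 cal/(g·K) = 250.6 J/(kg·K).
ΔT = 0.1323 K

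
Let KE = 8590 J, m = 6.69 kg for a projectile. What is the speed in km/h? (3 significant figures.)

182 km/h

Rearranging KE = ½mv² for v: v = √(2·KE/m).
KE = 8590 J; m = 6.69 kg.
v = 50.68 m/s
50.68 m/s × (1 km/h / 0.2778 m/s) = 182.4 km/h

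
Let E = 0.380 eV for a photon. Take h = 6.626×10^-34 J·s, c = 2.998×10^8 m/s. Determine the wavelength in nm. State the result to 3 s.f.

3260 nm

Rearranging: λ = hc/E.
E = 0.380 eV = 6.088×10^-20 J; h = 6.626×10^-34 J·s; c = 2.998×10^8 m/s.
λ = 3.263×10^-6 m
3.263×10^-6 m × (1 nm / 1.000×10^-9 m) = 3263 nm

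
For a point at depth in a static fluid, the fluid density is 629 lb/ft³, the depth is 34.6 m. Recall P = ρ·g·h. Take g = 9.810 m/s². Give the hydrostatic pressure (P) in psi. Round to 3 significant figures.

P is given directly by: P = ρgh.
ρ = 629 lb/ft³ = 10076 kg/m³; h = 34.6 m; g = 9.810 m/s².
P = 3.420×10^6 Pa  (the unit combination reduces to kg/(m·s²) = Pa)
3.420×10^6 Pa × (1 psi / 6895 Pa) = 496.0 psi

496 psi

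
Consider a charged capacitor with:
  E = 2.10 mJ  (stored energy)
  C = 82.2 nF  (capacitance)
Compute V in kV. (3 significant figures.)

0.226 kV

Rearranging E = ½C·V² for V: V = √(2E/C).
E = 2.10 mJ = 0.002100 J; C = 82.2 nF = 8.220×10^-8 F.
V = 226.0 V  (the unit combination reduces to kg·m²/(A·s³) = V)
226.0 V × (1 kV / 1000 V) = 0.2260 kV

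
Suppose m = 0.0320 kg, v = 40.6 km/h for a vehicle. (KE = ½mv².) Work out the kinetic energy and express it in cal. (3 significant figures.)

0.486 cal

Directly: KE = ½mv².
m = 0.0320 kg; v = 40.6 km/h = 11.28 m/s.
KE = 2.035 J
2.035 J × (1 cal / 4.184 J) = 0.4864 cal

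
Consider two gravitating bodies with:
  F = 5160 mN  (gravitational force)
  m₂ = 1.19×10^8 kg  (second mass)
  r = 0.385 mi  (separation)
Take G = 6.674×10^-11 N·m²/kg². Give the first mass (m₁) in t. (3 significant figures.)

Solving F = G·m₁·m₂/r² for m₁: m₁ = F·r²/(G·m₂).
F = 5160 mN = 5.160 N; m₂ = 1.19×10^8 kg; r = 0.385 mi = 619.6 m; G = 6.674×10^-11 N·m²/kg².
m₁ = 2.494×10^8 kg
2.494×10^8 kg × (1 t / 1000 kg) = 2.494×10^5 t

2.49×10^5 t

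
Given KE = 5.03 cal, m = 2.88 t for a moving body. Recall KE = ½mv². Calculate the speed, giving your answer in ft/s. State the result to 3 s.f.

0.397 ft/s

Solving KE = ½mv² for v: v = √(2·KE/m).
KE = 5.03 cal = 21.05 J; m = 2.88 t = 2880 kg.
v = 0.1209 m/s
0.1209 m/s × (1 ft/s / 0.3048 m/s) = 0.3966 ft/s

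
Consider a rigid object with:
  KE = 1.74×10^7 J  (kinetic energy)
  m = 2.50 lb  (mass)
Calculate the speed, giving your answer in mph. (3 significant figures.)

Rearranging KE = ½mv² for v: v = √(2·KE/m).
KE = 1.74×10^7 J; m = 2.50 lb = 1.134 kg.
v = 5540 m/s
5540 m/s × (1 mph / 0.4470 m/s) = 12392 mph

12400 mph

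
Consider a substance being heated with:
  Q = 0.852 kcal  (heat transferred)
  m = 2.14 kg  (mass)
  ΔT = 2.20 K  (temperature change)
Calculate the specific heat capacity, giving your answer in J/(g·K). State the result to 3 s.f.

0.757 J/(g·K)

Solving Q = m·c·ΔT for c: c = Q/(m·ΔT).
Q = 0.852 kcal = 3565 J; m = 2.14 kg; ΔT = 2.20 K.
c = 757.2 J/(kg·K)
757.2 J/(kg·K) × (1 J/(g·K) / 1000 J/(kg·K)) = 0.7572 J/(g·K)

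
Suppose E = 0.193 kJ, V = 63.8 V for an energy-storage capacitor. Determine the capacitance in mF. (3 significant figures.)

Rearranging: C = 2E/V².
E = 0.193 kJ = 193.0 J; V = 63.8 V.
C = 0.09483 F
0.09483 F × (1 mF / 0.001000 F) = 94.83 mF

94.8 mF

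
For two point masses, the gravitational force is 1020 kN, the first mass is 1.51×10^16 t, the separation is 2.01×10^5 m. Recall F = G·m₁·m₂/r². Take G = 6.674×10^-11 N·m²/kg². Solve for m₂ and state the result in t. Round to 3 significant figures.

Rearranging F = G·m₁·m₂/r² for m₂: m₂ = F·r²/(G·m₁).
F = 1020 kN = 1.020×10^6 N; m₁ = 1.51×10^16 t = 1.510×10^19 kg; r = 2.01×10^5 m; G = 6.674×10^-11 N·m²/kg².
m₂ = 4.089×10^7 kg
4.089×10^7 kg × (1 t / 1000 kg) = 40891 t

40900 t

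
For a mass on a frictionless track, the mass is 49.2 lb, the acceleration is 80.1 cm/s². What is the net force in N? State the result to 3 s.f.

Directly: F = m·a.
m = 49.2 lb = 22.32 kg; a = 80.1 cm/s² = 0.8010 m/s².
F = 17.88 N

17.9 N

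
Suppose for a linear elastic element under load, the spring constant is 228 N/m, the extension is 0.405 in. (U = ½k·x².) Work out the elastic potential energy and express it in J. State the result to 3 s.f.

Directly: U = ½kx².
k = 228 N/m; x = 0.405 in = 0.01029 m.
U = 0.01206 J

0.0121 J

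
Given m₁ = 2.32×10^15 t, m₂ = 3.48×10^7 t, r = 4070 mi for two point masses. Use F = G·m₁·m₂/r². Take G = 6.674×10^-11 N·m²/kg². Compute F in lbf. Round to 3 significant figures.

28200 lbf

From Newton's law of gravitation: F = Gm₁m₂/r².
m₁ = 2.32×10^15 t = 2.320×10^18 kg; m₂ = 3.48×10^7 t = 3.480×10^10 kg; r = 4070 mi = 6.550×10^6 m; G = 6.674×10^-11 N·m²/kg².
F = 1.256×10^5 N  (the unit combination reduces to kg·m/s² = N)
1.256×10^5 N × (1 lbf / 4.448 N) = 28235 lbf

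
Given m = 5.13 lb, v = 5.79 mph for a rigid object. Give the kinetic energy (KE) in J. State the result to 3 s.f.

KE is given directly by: KE = ½mv².
m = 5.13 lb = 2.327 kg; v = 5.79 mph = 2.588 m/s.
KE = 7.795 J  (the unit combination reduces to kg·m²/s² = J)

7.79 J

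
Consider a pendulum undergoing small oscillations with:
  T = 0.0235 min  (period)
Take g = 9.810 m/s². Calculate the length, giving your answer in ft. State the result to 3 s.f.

Solving T = 2π√(L/g) for L: L = g·(T/2π)².
T = 0.0235 min = 1.410 s; g = 9.810 m/s².
L = 0.4940 m
0.4940 m × (1 ft / 0.3048 m) = 1.621 ft

1.62 ft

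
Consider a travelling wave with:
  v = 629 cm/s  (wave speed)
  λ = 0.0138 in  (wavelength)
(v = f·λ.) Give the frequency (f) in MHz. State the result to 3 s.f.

0.0179 MHz

Rearranging: f = v/λ.
v = 629 cm/s = 6.290 m/s; λ = 0.0138 in = 3.505×10^-4 m.
f = 17945 Hz
17945 Hz × (1 MHz / 1.000×10^6 Hz) = 0.01794 MHz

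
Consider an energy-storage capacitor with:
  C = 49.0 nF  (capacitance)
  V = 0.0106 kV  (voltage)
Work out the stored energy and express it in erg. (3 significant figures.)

E is given directly by: E = ½CV².
C = 49.0 nF = 4.900×10^-8 F; V = 0.0106 kV = 10.60 V.
E = 2.753×10^-6 J  (the unit combination reduces to kg·m²/s² = J)
2.753×10^-6 J × (1 erg / 1.000×10^-7 J) = 27.53 erg

27.5 erg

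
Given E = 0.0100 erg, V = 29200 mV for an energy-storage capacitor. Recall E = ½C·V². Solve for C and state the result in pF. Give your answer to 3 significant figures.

2.35 pF

Solving E = ½C·V² for C: C = 2E/V².
E = 0.0100 erg = 1.000×10^-9 J; V = 29200 mV = 29.20 V.
C = 2.346×10^-12 F
2.346×10^-12 F × (1 pF / 1.000×10^-12 F) = 2.346 pF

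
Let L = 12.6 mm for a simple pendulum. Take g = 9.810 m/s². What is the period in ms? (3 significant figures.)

T is given directly by: T = 2π√(L/g).
L = 12.6 mm = 0.01260 m; g = 9.810 m/s².
T = 0.2252 s
0.2252 s × (1 ms / 0.001000 s) = 225.2 ms

225 ms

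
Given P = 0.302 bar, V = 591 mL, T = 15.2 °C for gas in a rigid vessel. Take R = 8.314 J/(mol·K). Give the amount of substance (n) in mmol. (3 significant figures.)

Rearranging PV = nRT for n: n = PV/(RT).
P = 0.302 bar = 30200 Pa; V = 591 mL = 5.910×10^-4 m³; T = 15.2 °C = 288.3 K; R = 8.314 J/(mol·K).
n = 0.007445 mol
0.007445 mol × (1 mmol / 0.001000 mol) = 7.445 mmol

7.44 mmol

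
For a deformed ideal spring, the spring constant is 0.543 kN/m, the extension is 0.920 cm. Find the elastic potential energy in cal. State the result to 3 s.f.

0.00549 cal

U is given directly by: U = ½kx².
k = 0.543 kN/m = 543.0 N/m; x = 0.920 cm = 0.009200 m.
U = 0.02298 J
0.02298 J × (1 cal / 4.184 J) = 0.005492 cal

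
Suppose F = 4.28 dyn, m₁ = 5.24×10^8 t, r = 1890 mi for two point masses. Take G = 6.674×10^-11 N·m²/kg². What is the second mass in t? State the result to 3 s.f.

Rearranging F = G·m₁·m₂/r² for m₂: m₂ = F·r²/(G·m₁).
F = 4.28 dyn = 4.280×10^-5 N; m₁ = 5.24×10^8 t = 5.240×10^11 kg; r = 1890 mi = 3.042×10^6 m; G = 6.674×10^-11 N·m²/kg².
m₂ = 1.132×10^7 kg
1.132×10^7 kg × (1 t / 1000 kg) = 11323 t

11300 t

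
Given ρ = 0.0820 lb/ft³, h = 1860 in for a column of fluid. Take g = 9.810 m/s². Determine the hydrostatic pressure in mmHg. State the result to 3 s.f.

Directly: P = ρgh.
ρ = 0.0820 lb/ft³ = 1.314 kg/m³; h = 1860 in = 47.24 m; g = 9.810 m/s².
P = 608.8 Pa  (the unit combination reduces to kg/(m·s²) = Pa)
608.8 Pa × (1 mmHg / 133.3 Pa) = 4.566 mmHg

4.57 mmHg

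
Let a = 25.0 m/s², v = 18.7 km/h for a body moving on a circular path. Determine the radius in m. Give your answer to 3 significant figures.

1.08 m

Rearranging: r = v²/a.
a = 25.0 m/s²; v = 18.7 km/h = 5.194 m/s.
r = 1.079 m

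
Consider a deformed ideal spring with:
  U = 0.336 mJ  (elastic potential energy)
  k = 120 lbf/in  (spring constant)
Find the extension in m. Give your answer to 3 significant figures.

1.79×10^-4 m

Rearranging: x = √(2U/k).
U = 0.336 mJ = 3.360×10^-4 J; k = 120 lbf/in = 21015 N/m.
x = 1.788×10^-4 m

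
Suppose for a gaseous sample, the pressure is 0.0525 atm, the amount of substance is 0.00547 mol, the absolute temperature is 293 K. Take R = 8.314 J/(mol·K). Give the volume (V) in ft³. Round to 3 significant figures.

Rearranging: V = nRT/P.
P = 0.0525 atm = 5320 Pa; n = 0.00547 mol; T = 293 K; R = 8.314 J/(mol·K).
V = 0.002505 m³
0.002505 m³ × (1 ft³ / 0.02832 m³) = 0.08846 ft³

0.0885 ft³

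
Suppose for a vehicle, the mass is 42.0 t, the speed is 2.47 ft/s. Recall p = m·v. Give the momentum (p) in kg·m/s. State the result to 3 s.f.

Directly: p = mv.
m = 42.0 t = 42000 kg; v = 2.47 ft/s = 0.7529 m/s.
p = 31620 kg·m/s  (the unit combination reduces to kg·m/s = kg·m/s)

31600 kg·m/s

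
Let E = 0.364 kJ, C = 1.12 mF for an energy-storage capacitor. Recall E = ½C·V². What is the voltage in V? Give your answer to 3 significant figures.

806 V

Rearranging E = ½C·V² for V: V = √(2E/C).
E = 0.364 kJ = 364.0 J; C = 1.12 mF = 0.001120 F.
V = 806.2 V  (the unit combination reduces to kg·m²/(A·s³) = V)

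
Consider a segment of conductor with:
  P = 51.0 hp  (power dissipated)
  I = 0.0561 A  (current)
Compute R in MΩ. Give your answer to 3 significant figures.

12.1 MΩ

Rearranging P = I²R for R: R = P/I².
P = 51.0 hp = 38031 W; I = 0.0561 A.
R = 1.208×10^7 Ω
1.208×10^7 Ω × (1 MΩ / 1.000×10^6 Ω) = 12.08 MΩ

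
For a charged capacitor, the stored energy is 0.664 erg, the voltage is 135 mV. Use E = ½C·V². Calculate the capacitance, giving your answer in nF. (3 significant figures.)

7290 nF

Solving E = ½C·V² for C: C = 2E/V².
E = 0.664 erg = 6.640×10^-8 J; V = 135 mV = 0.1350 V.
C = 7.287×10^-6 F
7.287×10^-6 F × (1 nF / 1.000×10^-9 F) = 7287 nF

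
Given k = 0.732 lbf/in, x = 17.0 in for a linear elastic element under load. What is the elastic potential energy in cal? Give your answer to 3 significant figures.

2.86 cal

Directly: U = ½kx².
k = 0.732 lbf/in = 128.2 N/m; x = 17.0 in = 0.4318 m.
U = 11.95 J
11.95 J × (1 cal / 4.184 J) = 2.856 cal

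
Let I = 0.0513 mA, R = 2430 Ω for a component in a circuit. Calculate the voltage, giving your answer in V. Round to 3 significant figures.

From Ohm's law: V = IR.
I = 0.0513 mA = 5.130×10^-5 A; R = 2430 Ω.
V = 0.1247 V  (the unit combination reduces to kg·m²/(A·s³) = V)

0.125 V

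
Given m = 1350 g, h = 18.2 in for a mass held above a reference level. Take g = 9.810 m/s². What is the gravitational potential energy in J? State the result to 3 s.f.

6.12 J

Directly: PE = mgh.
m = 1350 g = 1.350 kg; h = 18.2 in = 0.4623 m; g = 9.810 m/s².
PE = 6.122 J  (the unit combination reduces to kg·m²/s² = J)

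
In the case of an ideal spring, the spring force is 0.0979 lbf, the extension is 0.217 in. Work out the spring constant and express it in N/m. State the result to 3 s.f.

79.0 N/m

Rearranging: k = F/x.
F = 0.0979 lbf = 0.4355 N; x = 0.217 in = 0.005512 m.
k = 79.01 N/m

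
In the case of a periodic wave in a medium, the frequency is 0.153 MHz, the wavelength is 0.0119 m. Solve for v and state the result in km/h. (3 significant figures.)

6550 km/h

Directly: v = fλ.
f = 0.153 MHz = 1.530×10^5 Hz; λ = 0.0119 m.
v = 1821 m/s
1821 m/s × (1 km/h / 0.2778 m/s) = 6555 km/h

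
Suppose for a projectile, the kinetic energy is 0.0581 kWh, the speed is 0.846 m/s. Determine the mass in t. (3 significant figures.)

Solving KE = ½mv² for m: m = 2·KE/v².
KE = 0.0581 kWh = 2.092×10^5 J; v = 0.846 m/s.
m = 5.845×10^5 kg
5.845×10^5 kg × (1 t / 1000 kg) = 584.5 t

584 t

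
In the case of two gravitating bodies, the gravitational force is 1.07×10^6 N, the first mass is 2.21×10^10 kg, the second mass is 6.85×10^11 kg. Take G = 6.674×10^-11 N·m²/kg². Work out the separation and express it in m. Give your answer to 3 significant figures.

972 m

Solving F = G·m₁·m₂/r² for r: r = √(G·m₁m₂/F).
F = 1.07×10^6 N; m₁ = 2.21×10^10 kg; m₂ = 6.85×10^11 kg; G = 6.674×10^-11 N·m²/kg².
r = 971.7 m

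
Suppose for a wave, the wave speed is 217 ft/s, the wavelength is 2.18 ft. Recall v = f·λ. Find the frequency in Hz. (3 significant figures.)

99.5 Hz

Rearranging: f = v/λ.
v = 217 ft/s = 66.14 m/s; λ = 2.18 ft = 0.6645 m.
f = 99.54 Hz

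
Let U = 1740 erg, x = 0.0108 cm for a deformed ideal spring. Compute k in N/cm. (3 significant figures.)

Rearranging: k = 2U/x².
U = 1740 erg = 1.740×10^-4 J; x = 0.0108 cm = 1.080×10^-4 m.
k = 29835 N/m
29835 N/m × (1 N/cm / 100.0 N/m) = 298.4 N/cm

298 N/cm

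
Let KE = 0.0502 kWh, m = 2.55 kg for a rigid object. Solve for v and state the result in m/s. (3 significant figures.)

376 m/s

Rearranging KE = ½mv² for v: v = √(2·KE/m).
KE = 0.0502 kWh = 1.807×10^5 J; m = 2.55 kg.
v = 376.5 m/s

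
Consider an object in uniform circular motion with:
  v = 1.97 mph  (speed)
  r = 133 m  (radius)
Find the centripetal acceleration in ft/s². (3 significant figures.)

Directly: a = v²/r.
v = 1.97 mph = 0.8807 m/s; r = 133 m.
a = 0.005831 m/s²
0.005831 m/s² × (1 ft/s² / 0.3048 m/s²) = 0.01913 ft/s²

0.0191 ft/s²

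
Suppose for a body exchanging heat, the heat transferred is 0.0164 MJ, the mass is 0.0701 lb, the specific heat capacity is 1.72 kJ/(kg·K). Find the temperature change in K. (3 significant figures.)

Solving Q = m·c·ΔT for ΔT: ΔT = Q/(m·c).
Q = 0.0164 MJ = 16400 J; m = 0.0701 lb = 0.03180 kg; c = 1.72 kJ/(kg·K) = 1720 J/(kg·K).
ΔT = 299.9 K

300 K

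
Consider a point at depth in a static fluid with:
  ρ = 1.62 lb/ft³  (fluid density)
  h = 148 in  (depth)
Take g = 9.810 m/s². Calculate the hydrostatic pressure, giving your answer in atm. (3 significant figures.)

0.00944 atm

P is given directly by: P = ρgh.
ρ = 1.62 lb/ft³ = 25.95 kg/m³; h = 148 in = 3.759 m; g = 9.810 m/s².
P = 957.0 Pa
957.0 Pa × (1 atm / 1.013×10^5 Pa) = 0.009445 atm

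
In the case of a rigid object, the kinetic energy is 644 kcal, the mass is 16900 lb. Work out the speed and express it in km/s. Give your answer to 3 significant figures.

Rearranging KE = ½mv² for v: v = √(2·KE/m).
KE = 644 kcal = 2.694×10^6 J; m = 16900 lb = 7666 kg.
v = 26.51 m/s
26.51 m/s × (1 km/s / 1000 m/s) = 0.02651 km/s

0.0265 km/s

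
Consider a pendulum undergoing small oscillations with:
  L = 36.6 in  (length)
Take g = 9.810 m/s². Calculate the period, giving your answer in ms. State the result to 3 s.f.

T is given directly by: T = 2π√(L/g).
L = 36.6 in = 0.9296 m; g = 9.810 m/s².
T = 1.934 s
1.934 s × (1 ms / 0.001000 s) = 1934 ms

1930 ms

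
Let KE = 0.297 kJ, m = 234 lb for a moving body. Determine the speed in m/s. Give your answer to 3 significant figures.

Rearranging: v = √(2·KE/m).
KE = 0.297 kJ = 297.0 J; m = 234 lb = 106.1 kg.
v = 2.366 m/s

2.37 m/s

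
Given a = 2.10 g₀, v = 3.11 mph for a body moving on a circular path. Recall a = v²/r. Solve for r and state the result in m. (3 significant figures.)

0.0939 m

Rearranging a = v²/r for r: r = v²/a.
a = 2.10 g₀ = 20.59 m/s²; v = 3.11 mph = 1.390 m/s.
r = 0.09386 m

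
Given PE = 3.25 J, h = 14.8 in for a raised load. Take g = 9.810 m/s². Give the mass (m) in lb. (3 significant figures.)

Rearranging: m = PE/(g·h).
PE = 3.25 J; h = 14.8 in = 0.3759 m; g = 9.810 m/s².
m = 0.8813 kg
0.8813 kg × (1 lb / 0.4536 kg) = 1.943 lb

1.94 lb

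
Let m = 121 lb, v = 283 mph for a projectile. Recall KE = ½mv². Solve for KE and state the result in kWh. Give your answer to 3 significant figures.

KE is given directly by: KE = ½mv².
m = 121 lb = 54.88 kg; v = 283 mph = 126.5 m/s.
KE = 4.392×10^5 J  (the unit combination reduces to kg·m²/s² = J)
4.392×10^5 J × (1 kWh / 3.600×10^6 J) = 0.1220 kWh

0.122 kWh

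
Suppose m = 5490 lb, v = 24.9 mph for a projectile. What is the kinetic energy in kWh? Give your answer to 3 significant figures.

Directly: KE = ½mv².
m = 5490 lb = 2490 kg; v = 24.9 mph = 11.13 m/s.
KE = 1.543×10^5 J
1.543×10^5 J × (1 kWh / 3.600×10^6 J) = 0.04285 kWh

0.0429 kWh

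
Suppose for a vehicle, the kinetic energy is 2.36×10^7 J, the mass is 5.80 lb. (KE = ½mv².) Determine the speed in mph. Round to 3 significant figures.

Solving KE = ½mv² for v: v = √(2·KE/m).
KE = 2.36×10^7 J; m = 5.80 lb = 2.631 kg.
v = 4236 m/s
4236 m/s × (1 mph / 0.4470 m/s) = 9475 mph

9470 mph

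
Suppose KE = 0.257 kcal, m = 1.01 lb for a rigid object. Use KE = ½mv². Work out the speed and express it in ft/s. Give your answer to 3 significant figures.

225 ft/s

Solving KE = ½mv² for v: v = √(2·KE/m).
KE = 0.257 kcal = 1075 J; m = 1.01 lb = 0.4581 kg.
v = 68.51 m/s
68.51 m/s × (1 ft/s / 0.3048 m/s) = 224.8 ft/s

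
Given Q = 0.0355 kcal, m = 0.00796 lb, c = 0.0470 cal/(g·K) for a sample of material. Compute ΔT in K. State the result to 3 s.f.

209 K

Rearranging: ΔT = Q/(m·c).
Q = 0.0355 kcal = 148.5 J; m = 0.00796 lb = 0.003611 kg; c = 0.0470 cal/(g·K) = 196.6 J/(kg·K).
ΔT = 209.2 K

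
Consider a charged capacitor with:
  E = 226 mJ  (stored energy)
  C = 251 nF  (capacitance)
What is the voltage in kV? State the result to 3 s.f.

1.34 kV

Rearranging E = ½C·V² for V: V = √(2E/C).
E = 226 mJ = 0.2260 J; C = 251 nF = 2.510×10^-7 F.
V = 1342 V  (the unit combination reduces to kg·m²/(A·s³) = V)
1342 V × (1 kV / 1000 V) = 1.342 kV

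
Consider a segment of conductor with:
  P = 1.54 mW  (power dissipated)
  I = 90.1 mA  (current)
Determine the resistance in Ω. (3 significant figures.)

Rearranging: R = P/I².
P = 1.54 mW = 0.001540 W; I = 90.1 mA = 0.09010 A.
R = 0.1897 Ω

0.190 Ω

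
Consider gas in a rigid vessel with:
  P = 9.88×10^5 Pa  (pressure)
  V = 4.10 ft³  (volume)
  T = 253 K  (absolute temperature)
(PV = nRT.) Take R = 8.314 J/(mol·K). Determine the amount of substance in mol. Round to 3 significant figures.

Rearranging: n = PV/(RT).
P = 9.88×10^5 Pa; V = 4.10 ft³ = 0.1161 m³; T = 253 K; R = 8.314 J/(mol·K).
n = 54.53 mol

54.5 mol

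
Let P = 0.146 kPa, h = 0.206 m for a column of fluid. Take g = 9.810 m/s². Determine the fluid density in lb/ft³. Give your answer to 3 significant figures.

4.51 lb/ft³

Rearranging: ρ = P/(g·h).
P = 0.146 kPa = 146.0 Pa; h = 0.206 m; g = 9.810 m/s².
ρ = 72.25 kg/m³
72.25 kg/m³ × (1 lb/ft³ / 16.02 kg/m³) = 4.510 lb/ft³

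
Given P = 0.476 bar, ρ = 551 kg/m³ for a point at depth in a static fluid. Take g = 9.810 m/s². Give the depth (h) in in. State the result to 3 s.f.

347 in

Rearranging: h = P/(ρ·g).
P = 0.476 bar = 47600 Pa; ρ = 551 kg/m³; g = 9.810 m/s².
h = 8.806 m
8.806 m × (1 in / 0.02540 m) = 346.7 in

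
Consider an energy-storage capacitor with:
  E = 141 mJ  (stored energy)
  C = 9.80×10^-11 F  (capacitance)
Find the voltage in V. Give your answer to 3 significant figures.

Rearranging E = ½C·V² for V: V = √(2E/C).
E = 141 mJ = 0.1410 J; C = 9.80×10^-11 F.
V = 53643 V

53600 V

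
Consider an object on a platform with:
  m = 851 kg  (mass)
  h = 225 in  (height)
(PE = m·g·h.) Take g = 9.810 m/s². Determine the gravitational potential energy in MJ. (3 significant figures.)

PE is given directly by: PE = mgh.
m = 851 kg; h = 225 in = 5.715 m; g = 9.810 m/s².
PE = 47711 J  (the unit combination reduces to kg·m²/s² = J)
47711 J × (1 MJ / 1.000×10^6 J) = 0.04771 MJ

0.0477 MJ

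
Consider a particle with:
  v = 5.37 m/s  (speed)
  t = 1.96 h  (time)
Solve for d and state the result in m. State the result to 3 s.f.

37900 m

Rearranging v = d/t for d: d = v·t.
v = 5.37 m/s; t = 1.96 h = 7056 s.
d = 37891 m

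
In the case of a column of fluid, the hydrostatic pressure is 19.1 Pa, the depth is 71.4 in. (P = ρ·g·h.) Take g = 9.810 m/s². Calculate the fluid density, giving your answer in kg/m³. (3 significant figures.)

Solving P = ρ·g·h for ρ: ρ = P/(g·h).
P = 19.1 Pa; h = 71.4 in = 1.814 m; g = 9.810 m/s².
ρ = 1.074 kg/m³

1.07 kg/m³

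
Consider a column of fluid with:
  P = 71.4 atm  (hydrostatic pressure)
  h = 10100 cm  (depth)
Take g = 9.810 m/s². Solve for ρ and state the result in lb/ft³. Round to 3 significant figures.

Rearranging: ρ = P/(g·h).
P = 71.4 atm = 7.235×10^6 Pa; h = 10100 cm = 101.0 m; g = 9.810 m/s².
ρ = 7302 kg/m³
7302 kg/m³ × (1 lb/ft³ / 16.02 kg/m³) = 455.8 lb/ft³

456 lb/ft³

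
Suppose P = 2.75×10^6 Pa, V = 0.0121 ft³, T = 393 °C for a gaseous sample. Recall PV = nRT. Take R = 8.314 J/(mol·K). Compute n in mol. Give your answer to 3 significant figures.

0.170 mol

Rearranging: n = PV/(RT).
P = 2.75×10^6 Pa; V = 0.0121 ft³ = 3.426×10^-4 m³; T = 393 °C = 666.1 K; R = 8.314 J/(mol·K).
n = 0.1701 mol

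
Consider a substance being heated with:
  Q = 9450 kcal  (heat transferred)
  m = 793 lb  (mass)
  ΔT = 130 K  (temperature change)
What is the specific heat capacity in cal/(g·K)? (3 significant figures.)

0.202 cal/(g·K)

Solving Q = m·c·ΔT for c: c = Q/(m·ΔT).
Q = 9450 kcal = 3.954×10^7 J; m = 793 lb = 359.7 kg; ΔT = 130 K.
c = 845.6 J/(kg·K)
845.6 J/(kg·K) × (1 cal/(g·K) / 4184 J/(kg·K)) = 0.2021 cal/(g·K)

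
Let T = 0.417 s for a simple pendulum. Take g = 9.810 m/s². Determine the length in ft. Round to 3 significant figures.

Rearranging T = 2π√(L/g) for L: L = g·(T/2π)².
T = 0.417 s; g = 9.810 m/s².
L = 0.04321 m
0.04321 m × (1 ft / 0.3048 m) = 0.1418 ft

0.142 ft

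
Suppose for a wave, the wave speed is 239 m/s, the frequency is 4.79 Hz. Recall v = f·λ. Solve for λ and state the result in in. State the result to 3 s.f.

1960 in

Solving v = f·λ for λ: λ = v/f.
v = 239 m/s; f = 4.79 Hz.
λ = 49.90 m
49.90 m × (1 in / 0.02540 m) = 1964 in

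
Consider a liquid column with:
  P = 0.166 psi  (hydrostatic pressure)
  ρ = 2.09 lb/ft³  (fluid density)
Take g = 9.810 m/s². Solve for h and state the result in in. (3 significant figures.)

Rearranging P = ρ·g·h for h: h = P/(ρ·g).
P = 0.166 psi = 1145 Pa; ρ = 2.09 lb/ft³ = 33.48 kg/m³; g = 9.810 m/s².
h = 3.485 m
3.485 m × (1 in / 0.02540 m) = 137.2 in

137 in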